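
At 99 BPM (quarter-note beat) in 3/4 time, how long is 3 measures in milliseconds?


Step by step:
Quarter-note beat duration = 60000 / 99 ms
Beats per measure (3/4) = 3
One measure = 3 × 60000 / 99 = 180000 / 99 ms
3 measures = 3 × 180000 / 99 = 540000 / 99
= 5454.5 ms


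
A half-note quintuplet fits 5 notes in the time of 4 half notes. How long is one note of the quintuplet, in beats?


Quintuplet: 5 notes occupy the space of 4 half notes
Space = 4 × 2 = 8 beats
Each quintuplet note = 8 / 5 = 8/5 beats
= 8/5 beats


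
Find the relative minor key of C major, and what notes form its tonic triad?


Working:
The relative minor shares the major's key signature and starts on its 6th degree
6th degree = a major 6th above the tonic; a major 6th above C is A
→ relative minor of C major is A minor
Tonic triad of A minor = root + minor 3rd + perfect 5th = A C E
= A minor; triad = A C E


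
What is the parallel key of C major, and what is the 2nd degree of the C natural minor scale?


Let's work it out.
Parallel keys share the same tonic but differ in mode
C major → parallel is C minor
C natural minor scale: C D Eb F G Ab Bb
= C minor; 2nd degree = D


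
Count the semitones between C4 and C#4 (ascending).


Step by step:
Absolute semitone position = octave×12 + chromatic position
C4: 4×12 + 0 = 48
C#4: 4×12 + 1 = 49
Difference = 49 - 48 = 1
= 1 semitone


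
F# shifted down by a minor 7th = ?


Let's work it out.
minor 7th: 7 letter names, 10 semitones
Letter: F - 6 → G
Pitch: F# - 10 semitones, spelled as a G → G#
= G#


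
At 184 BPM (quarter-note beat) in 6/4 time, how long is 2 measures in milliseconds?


Working:
Quarter-note beat duration = 60000 / 184 ms
Beats per measure (6/4) = 6
One measure = 6 × 60000 / 184 = 360000 / 184 ms
2 measures = 2 × 360000 / 184 = 720000 / 184
= 3913.0 ms


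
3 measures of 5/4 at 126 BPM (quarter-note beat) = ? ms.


Quarter-note beat duration = 60000 / 126 ms
Beats per measure (5/4) = 5
One measure = 5 × 60000 / 126 = 300000 / 126 ms
3 measures = 3 × 300000 / 126 = 900000 / 126
= 7142.9 ms


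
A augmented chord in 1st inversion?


Solution.
Root position: A C# E#
1st inversion: move root up an octave
Bass note: C#
Notes (bottom to top) = C# E# A


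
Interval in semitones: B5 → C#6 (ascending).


Reasoning:
Absolute semitone position = octave×12 + chromatic position
B5: 5×12 + 11 = 71
C#6: 6×12 + 1 = 73
Difference = 73 - 71 = 2
= 2 semitones


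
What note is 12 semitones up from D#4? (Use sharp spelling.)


D#4: chromatic position 3 in octave 4 → absolute = 4×12 + 3 = 51
Transpose up 12: 51 + 12 = 63
63 = 5×12 + 3 → D# in octave 5
Result = D#5


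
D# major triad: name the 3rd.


Solution.
Major triad = root + major 3rd (4 semitones) + perfect 5th (7 semitones)
A triad on D# stacks thirds, so the chord tones use letter names D-F-A
Root: D#
Major 3rd above D#: F##
Perfect 5th above D#: A#
The 3rd = F##


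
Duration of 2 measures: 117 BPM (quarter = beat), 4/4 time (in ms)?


Quarter-note beat duration = 60000 / 117 ms
Beats per measure (4/4) = 4
One measure = 4 × 60000 / 117 = 240000 / 117 ms
2 measures = 2 × 240000 / 117 = 480000 / 117
= 4102.6 ms


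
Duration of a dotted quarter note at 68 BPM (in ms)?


One quarter-note beat = 60000 / BPM = 60000 / 68 ms
Dotted quarter note = 3/2 × quarter note
Duration = 3/2 × 60000 / 68 = 90000 / 68
= 1323.5 ms


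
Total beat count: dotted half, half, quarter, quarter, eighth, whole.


Working:
Beat values:
  dotted half = 3 beats
  half = 2 beats
  quarter = 1 beat
  quarter = 1 beat
  eighth = 0.5 beats
  whole = 4 beats
Sum = 3 + 2 + 1 + 1 + 0.5 + 4
= 11.5 beats


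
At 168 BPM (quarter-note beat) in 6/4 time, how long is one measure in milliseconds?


Quarter-note beat duration = 60000 / 168 ms
Beats per measure (6/4) = 6
One measure = 6 × 60000 / 168 = 360000 / 168 ms
= 2142.9 ms


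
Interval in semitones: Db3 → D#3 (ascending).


Absolute semitone position = octave×12 + chromatic position
Db3: 3×12 + 1 = 37
D#3: 3×12 + 3 = 39
Difference = 39 - 37 = 2
= 2 semitones


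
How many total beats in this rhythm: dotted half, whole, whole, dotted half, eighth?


Beat values:
  dotted half = 3 beats
  whole = 4 beats
  whole = 4 beats
  dotted half = 3 beats
  eighth = 0.5 beats
Sum = 3 + 4 + 4 + 3 + 0.5
= 14.5 beats


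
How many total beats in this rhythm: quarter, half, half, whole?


Beat values:
  quarter = 1 beat
  half = 2 beats
  half = 2 beats
  whole = 4 beats
Sum = 1 + 2 + 2 + 4
= 9 beats


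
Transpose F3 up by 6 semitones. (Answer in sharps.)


F3: chromatic position 5 in octave 3 → absolute = 3×12 + 5 = 41
Transpose up 6: 41 + 6 = 47
47 = 3×12 + 11 → B in octave 3
Result = B3


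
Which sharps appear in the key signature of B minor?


Working:
Sharp minor keys follow the circle of fifths: A(0), E(1), B(2), F#(3), C#(4), G#(5), D#(6), A#(7)
B minor has 2 sharps
Order of sharps: F# C# G# D# A# E# B# → first 2: F#, C#
= F#, C#


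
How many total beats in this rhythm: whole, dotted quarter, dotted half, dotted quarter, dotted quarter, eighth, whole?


Beat values:
  whole = 4 beats
  dotted quarter = 1.5 beats
  dotted half = 3 beats
  dotted quarter = 1.5 beats
  dotted quarter = 1.5 beats
  eighth = 0.5 beats
  whole = 4 beats
Sum = 4 + 1.5 + 3 + 1.5 + 1.5 + 0.5 + 4
= 16 beats


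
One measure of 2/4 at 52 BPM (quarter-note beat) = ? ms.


Step by step:
Quarter-note beat duration = 60000 / 52 ms
Beats per measure (2/4) = 2
One measure = 2 × 60000 / 52 = 120000 / 52 ms
= 2307.7 ms


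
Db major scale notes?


Major scale pattern: W-W-H-W-W-W-H (2-2-1-2-2-2-1 semitones)
Starting from Db:
  Db + 2 semitones → Eb
  Eb + 2 semitones → F
  F + 1 semitone → Gb
  Gb + 2 semitones → Ab
  Ab + 2 semitones → Bb
  Bb + 2 semitones → C
  C + 1 semitone → Db
Scale = Db Eb F Gb Ab Bb C


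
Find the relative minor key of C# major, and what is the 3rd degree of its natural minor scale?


Reasoning:
The relative minor shares the major's key signature and starts on its 6th degree
6th degree = a major 6th above the tonic; a major 6th above C# is A#
→ relative minor of C# major is A# minor
A# natural minor scale: A# B# C# D# E# F# G#
= A# minor; 3rd degree = C#


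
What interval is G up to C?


Working:
Letter names: G → C spans 4 letter names → a 4th
Semitones: G → C = 5 half-steps
A 4th of 5 semitones is a perfect 4th
= perfect 4th


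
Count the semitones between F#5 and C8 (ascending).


Solution.
Absolute semitone position = octave×12 + chromatic position
F#5: 5×12 + 6 = 66
C8: 8×12 + 0 = 96
Difference = 96 - 66 = 30
= 30 semitones


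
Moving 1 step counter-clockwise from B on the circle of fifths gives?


Each counter-clockwise step moves down a perfect 5th (= up a perfect 4th)
From B: B → E
= E


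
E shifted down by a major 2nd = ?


Solution.
major 2nd: 2 letter names, 2 semitones
Letter: E - 1 → D
Pitch: E - 2 semitones, spelled as a D → D
= D


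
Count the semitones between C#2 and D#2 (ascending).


Step by step:
Absolute semitone position = octave×12 + chromatic position
C#2: 2×12 + 1 = 25
D#2: 2×12 + 3 = 27
Difference = 27 - 25 = 2
= 2 semitones


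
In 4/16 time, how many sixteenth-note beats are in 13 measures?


Let's work it out.
Time signature 4/16: the bottom number 16 means the sixteenth note gets one count
The top number 4 means 4 sixteenth-note beats per measure
Total = 4 × 13 measures
= 52 sixteenth-note beats


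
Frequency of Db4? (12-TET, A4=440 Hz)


Reasoning:
f = 440 × 2^(n/12) where n = semitones from A4
Db4: -8 semitones from A4
f = 440 × 2^(-8/12)
f = 277.18 Hz


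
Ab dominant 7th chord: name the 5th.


Let's work it out.
Dominant 7th chord = root + major 3rd + perfect 5th + minor 7th
Seventh chords stack in thirds, so the letter names are A-C-E-G
Root: Ab
Major 3rd above Ab: C
Perfect 5th above Ab: Eb
Minor 7th above Ab: Gb
The 5th = Eb


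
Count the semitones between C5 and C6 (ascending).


Absolute semitone position = octave×12 + chromatic position
C5: 5×12 + 0 = 60
C6: 6×12 + 0 = 72
Difference = 72 - 60 = 12
= 12 semitones


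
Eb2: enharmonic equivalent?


Step by step:
Enharmonic notes sound the same pitch but are spelled with different letter names
Eb and D# name the same pitch class
= D#2


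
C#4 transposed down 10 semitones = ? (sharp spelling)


Working:
C#4: chromatic position 1 in octave 4 → absolute = 4×12 + 1 = 49
Transpose down 10: 49 - 10 = 39
39 = 3×12 + 3 → D# in octave 3
Result = D#3


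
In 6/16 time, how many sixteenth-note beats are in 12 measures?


Working:
Time signature 6/16: the bottom number 16 means the sixteenth note gets one count
The top number 6 means 6 sixteenth-note beats per measure
Total = 6 × 12 measures
= 72 sixteenth-note beats


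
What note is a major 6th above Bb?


Working:
A 6th spans 6 letter names, so from B we land on G
A major 6th = 9 semitones above Bb
Spell G at that pitch: G
= G


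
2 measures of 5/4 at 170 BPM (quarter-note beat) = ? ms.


Working:
Quarter-note beat duration = 60000 / 170 ms
Beats per measure (5/4) = 5
One measure = 5 × 60000 / 170 = 300000 / 170 ms
2 measures = 2 × 300000 / 170 = 600000 / 170
= 3529.4 ms


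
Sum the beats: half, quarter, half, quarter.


Solution.
Beat values:
  half = 2 beats
  quarter = 1 beat
  half = 2 beats
  quarter = 1 beat
Sum = 2 + 1 + 2 + 1
= 6 beats


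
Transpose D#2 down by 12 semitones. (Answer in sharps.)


Step by step:
D#2: chromatic position 3 in octave 2 → absolute = 2×12 + 3 = 27
Transpose down 12: 27 - 12 = 15
15 = 1×12 + 3 → D# in octave 1
Result = D#1


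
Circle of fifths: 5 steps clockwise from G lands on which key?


Step by step:
Each clockwise step on the circle of fifths moves up a perfect 5th
From G: G → D → A → E → B → F#/Gb
= F#/Gb


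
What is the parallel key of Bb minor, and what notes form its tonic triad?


Step by step:
Parallel keys share the same tonic but differ in mode
Bb minor → parallel is Bb major
Tonic triad of Bb major = Bb D F
= Bb major; triad = Bb D F


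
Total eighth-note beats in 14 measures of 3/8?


Let's work it out.
Time signature 3/8: the bottom number 8 means the eighth note gets one count
The top number 3 means 3 eighth-note beats per measure
Total = 3 × 14 measures
= 42 eighth-note beats


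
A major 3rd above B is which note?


Working:
A 3rd spans 3 letter names, so from B we land on D
A major 3rd = 4 semitones above B
Spell D at that pitch: D#
= D#


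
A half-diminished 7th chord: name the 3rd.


Half-diminished 7th chord = root + minor 3rd + diminished 5th + minor 7th
Seventh chords stack in thirds, so the letter names are A-C-E-G
Root: A
Minor 3rd above A: C
Diminished 5th above A: Eb
Minor 7th above A: G
The 3rd = C


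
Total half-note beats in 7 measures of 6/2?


Time signature 6/2: the bottom number 2 means the half note gets one count
The top number 6 means 6 half-note beats per measure
Total = 6 × 7 measures
= 42 half-note beats


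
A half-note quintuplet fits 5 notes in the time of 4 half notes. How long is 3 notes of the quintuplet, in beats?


Quintuplet: 5 notes occupy the space of 4 half notes
Space = 4 × 2 = 8 beats
Each quintuplet note = 8 / 5 = 8/5 beats
3 notes = 3 × 8/5 = 24/5
= 24/5 beats


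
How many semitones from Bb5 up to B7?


Step by step:
Absolute semitone position = octave×12 + chromatic position
Bb5: 5×12 + 10 = 70
B7: 7×12 + 11 = 95
Difference = 95 - 70 = 25
= 25 semitones


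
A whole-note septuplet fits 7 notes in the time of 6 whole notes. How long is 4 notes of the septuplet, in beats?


Step by step:
Septuplet: 7 notes occupy the space of 6 whole notes
Space = 6 × 4 = 24 beats
Each septuplet note = 24 / 7 = 24/7 beats
4 notes = 4 × 24/7 = 96/7
= 96/7 beats


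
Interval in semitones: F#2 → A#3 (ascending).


Solution.
Absolute semitone position = octave×12 + chromatic position
F#2: 2×12 + 6 = 30
A#3: 3×12 + 10 = 46
Difference = 46 - 30 = 16
= 16 semitones


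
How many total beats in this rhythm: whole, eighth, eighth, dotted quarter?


Solution.
Beat values:
  whole = 4 beats
  eighth = 0.5 beats
  eighth = 0.5 beats
  dotted quarter = 1.5 beats
Sum = 4 + 0.5 + 0.5 + 1.5
= 6.5 beats


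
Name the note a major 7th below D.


Let's work it out.
A 7th spans 7 letter names, so from D we land on E
A major 7th = 11 semitones below D
Spell E at that pitch: Eb
= Eb


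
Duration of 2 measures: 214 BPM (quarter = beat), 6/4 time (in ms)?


Let's work it out.
Quarter-note beat duration = 60000 / 214 ms
Beats per measure (6/4) = 6
One measure = 6 × 60000 / 214 = 360000 / 214 ms
2 measures = 2 × 360000 / 214 = 720000 / 214
= 3364.5 ms


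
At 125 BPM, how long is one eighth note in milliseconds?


Step by step:
One quarter-note beat = 60000 / BPM = 60000 / 125 ms
Eighth note = 1/2 × quarter note
Duration = 1/2 × 60000 / 125 = 30000 / 125
= 240.0 ms


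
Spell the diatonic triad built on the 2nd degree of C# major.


Let's work it out.
C# major scale: C# D# E# F# G# A# B#
Diatonic triad on degree 2 stacks scale notes 2, 4, 6: D# F# A#
D#→F# = 3 semitones; D#→A# = 7 semitones → minor triad
= D# F# A# (minor)


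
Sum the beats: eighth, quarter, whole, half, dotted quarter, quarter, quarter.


Working:
Beat values:
  eighth = 0.5 beats
  quarter = 1 beat
  whole = 4 beats
  half = 2 beats
  dotted quarter = 1.5 beats
  quarter = 1 beat
  quarter = 1 beat
Sum = 0.5 + 1 + 4 + 2 + 1.5 + 1 + 1
= 11 beats


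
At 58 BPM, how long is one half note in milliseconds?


Reasoning:
One quarter-note beat = 60000 / BPM = 60000 / 58 ms
Half note = 2 × quarter note
Duration = 2 × 60000 / 58 = 120000 / 58
= 2069.0 ms


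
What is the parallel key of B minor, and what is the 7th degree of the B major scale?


Parallel keys share the same tonic but differ in mode
B minor → parallel is B major
B major scale: B C# D# E F# G# A#
= B major; 7th degree = A#


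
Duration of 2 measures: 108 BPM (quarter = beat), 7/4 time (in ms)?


Working:
Quarter-note beat duration = 60000 / 108 ms
Beats per measure (7/4) = 7
One measure = 7 × 60000 / 108 = 420000 / 108 ms
2 measures = 2 × 420000 / 108 = 840000 / 108
= 7777.8 ms


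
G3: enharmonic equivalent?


Let's work it out.
Enharmonic notes sound the same pitch but are spelled with different letter names
G and F## name the same pitch class
= F##3


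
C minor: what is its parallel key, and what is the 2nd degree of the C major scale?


Solution.
Parallel keys share the same tonic but differ in mode
C minor → parallel is C major
C major scale: C D E F G A B
= C major; 2nd degree = D


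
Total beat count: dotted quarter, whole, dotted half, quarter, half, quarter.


Let's work it out.
Beat values:
  dotted quarter = 1.5 beats
  whole = 4 beats
  dotted half = 3 beats
  quarter = 1 beat
  half = 2 beats
  quarter = 1 beat
Sum = 1.5 + 4 + 3 + 1 + 2 + 1
= 12.5 beats


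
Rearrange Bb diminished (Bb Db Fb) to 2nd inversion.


Root position: Bb Db Fb
2nd inversion: move root and 3rd up an octave
Bass note: Fb
Notes (bottom to top) = Fb Bb Db


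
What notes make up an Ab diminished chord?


Step by step:
Diminished triad = root + minor 3rd (3 semitones) + diminished 5th (6 semitones)
A triad on Ab stacks thirds, so the chord tones use letter names A-C-E
Root: Ab
Minor 3rd above Ab: Cb
Diminished 5th above Ab: Ebb
Chord = Ab Cb Ebb


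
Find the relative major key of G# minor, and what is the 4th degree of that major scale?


The relative major shares the key signature and is a minor 3rd above the minor tonic
A minor 3rd above G# is B
→ relative major of G# minor is B major
B major scale: B C# D# E F# G# A#
= B major; 4th degree = E


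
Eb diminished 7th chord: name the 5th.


Diminished 7th chord = root + minor 3rd + diminished 5th + diminished 7th
Seventh chords stack in thirds, so the letter names are E-G-B-D
Root: Eb
Minor 3rd above Eb: Gb
Diminished 5th above Eb: Bbb
Diminished 7th above Eb: Dbb
The 5th = Bbb


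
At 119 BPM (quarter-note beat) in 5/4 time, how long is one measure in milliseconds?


Quarter-note beat duration = 60000 / 119 ms
Beats per measure (5/4) = 5
One measure = 5 × 60000 / 119 = 300000 / 119 ms
= 2521.0 ms


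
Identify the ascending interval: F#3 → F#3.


Reasoning:
Letter names: F → F spans 1 letter name → a unison
Semitones: F#3 → F#3 = 0 half-steps
A unison of 0 semitones is a perfect unison
= perfect unison


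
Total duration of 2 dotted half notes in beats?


Base half note = 2 beats
Dot 1 adds half the previous value: +1
One dotted half = 2 + 1 = 3
2 of them = 2 × 3 = 6
= 6 beats


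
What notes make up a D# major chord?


Working:
Major triad = root + major 3rd (4 semitones) + perfect 5th (7 semitones)
A triad on D# stacks thirds, so the chord tones use letter names D-F-A
Root: D#
Major 3rd above D#: F##
Perfect 5th above D#: A#
Chord = D# F## A#


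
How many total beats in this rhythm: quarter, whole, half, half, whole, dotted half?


Solution.
Beat values:
  quarter = 1 beat
  whole = 4 beats
  half = 2 beats
  half = 2 beats
  whole = 4 beats
  dotted half = 3 beats
Sum = 1 + 4 + 2 + 2 + 4 + 3
= 16 beats


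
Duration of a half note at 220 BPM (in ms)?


Step by step:
One quarter-note beat = 60000 / BPM = 60000 / 220 ms
Half note = 2 × quarter note
Duration = 2 × 60000 / 220 = 120000 / 220
= 545.5 ms


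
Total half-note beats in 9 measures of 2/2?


Let's work it out.
Time signature 2/2: the bottom number 2 means the half note gets one count
The top number 2 means 2 half-note beats per measure
Total = 2 × 9 measures
= 18 half-note beats


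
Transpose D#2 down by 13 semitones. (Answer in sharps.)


D#2: chromatic position 3 in octave 2 → absolute = 2×12 + 3 = 27
Transpose down 13: 27 - 13 = 14
14 = 1×12 + 2 → D in octave 1
Result = D1


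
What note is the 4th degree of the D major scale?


Major scale pattern: W-W-H-W-W-W-H (2-2-1-2-2-2-1 semitones)
Starting from D:
  D + 2 semitones → E
  E + 2 semitones → F#
  F# + 1 semitone → G
  G + 2 semitones → A
  A + 2 semitones → B
  B + 2 semitones → C#
  C# + 1 semitone → D
Scale: D E F# G A B C#
Degree 4 = G


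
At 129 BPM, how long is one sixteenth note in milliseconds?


Solution.
One quarter-note beat = 60000 / BPM = 60000 / 129 ms
Sixteenth note = 1/4 × quarter note
Duration = 1/4 × 60000 / 129 = 15000 / 129
= 116.3 ms


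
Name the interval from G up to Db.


Working:
Letter names: G → D spans 5 letter names → a 5th
Semitones: G → Db = 6 half-steps
A 5th of 6 semitones is a diminished 5th
= diminished 5th


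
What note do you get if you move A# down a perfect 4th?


Solution.
perfect 4th: 4 letter names, 5 semitones
Letter: A - 3 → E
Pitch: A# - 5 semitones, spelled as an E → E#
= E#


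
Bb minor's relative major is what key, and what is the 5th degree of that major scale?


The relative major shares the key signature and is a minor 3rd above the minor tonic
A minor 3rd above Bb is Db
→ relative major of Bb minor is Db major
Db major scale: Db Eb F Gb Ab Bb C
= Db major; 5th degree = Ab


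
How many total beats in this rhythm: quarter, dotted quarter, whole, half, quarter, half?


Beat values:
  quarter = 1 beat
  dotted quarter = 1.5 beats
  whole = 4 beats
  half = 2 beats
  quarter = 1 beat
  half = 2 beats
Sum = 1 + 1.5 + 4 + 2 + 1 + 2
= 11.5 beats


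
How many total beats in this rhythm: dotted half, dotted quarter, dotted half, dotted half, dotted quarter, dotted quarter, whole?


Let's work it out.
Beat values:
  dotted half = 3 beats
  dotted quarter = 1.5 beats
  dotted half = 3 beats
  dotted half = 3 beats
  dotted quarter = 1.5 beats
  dotted quarter = 1.5 beats
  whole = 4 beats
Sum = 3 + 1.5 + 3 + 3 + 1.5 + 1.5 + 4
= 17.5 beats


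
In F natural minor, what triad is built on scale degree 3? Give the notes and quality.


F natural minor scale: F G Ab Bb C Db Eb
Diatonic triad on degree 3 stacks scale notes 3, 5, 7: Ab C Eb
Ab→C = 4 semitones; Ab→Eb = 7 semitones → major triad
= Ab C Eb (major)


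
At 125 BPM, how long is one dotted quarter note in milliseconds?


Reasoning:
One quarter-note beat = 60000 / BPM = 60000 / 125 ms
Dotted quarter note = 3/2 × quarter note
Duration = 3/2 × 60000 / 125 = 90000 / 125
= 720.0 ms


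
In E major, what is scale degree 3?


Step by step:
Major scale pattern: W-W-H-W-W-W-H (2-2-1-2-2-2-1 semitones)
Starting from E:
  E + 2 semitones → F#
  F# + 2 semitones → G#
  G# + 1 semitone → A
  A + 2 semitones → B
  B + 2 semitones → C#
  C# + 2 semitones → D#
  D# + 1 semitone → E
Scale: E F# G# A B C# D#
Degree 3 = G#


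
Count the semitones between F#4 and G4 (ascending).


Absolute semitone position = octave×12 + chromatic position
F#4: 4×12 + 6 = 54
G4: 4×12 + 7 = 55
Difference = 55 - 54 = 1
= 1 semitone


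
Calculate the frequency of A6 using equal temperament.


f = 440 × 2^(n/12) where n = semitones from A4
A6: 24 semitones from A4
f = 440 × 2^(24/12)
f = 1760.00 Hz


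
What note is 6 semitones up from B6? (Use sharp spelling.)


B6: chromatic position 11 in octave 6 → absolute = 6×12 + 11 = 83
Transpose up 6: 83 + 6 = 89
89 = 7×12 + 5 → F in octave 7
Result = F7


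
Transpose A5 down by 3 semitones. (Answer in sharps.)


A5: chromatic position 9 in octave 5 → absolute = 5×12 + 9 = 69
Transpose down 3: 69 - 3 = 66
66 = 5×12 + 6 → F# in octave 5
Result = F#5


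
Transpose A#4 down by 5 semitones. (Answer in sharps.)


Solution.
A#4: chromatic position 10 in octave 4 → absolute = 4×12 + 10 = 58
Transpose down 5: 58 - 5 = 53
53 = 4×12 + 5 → F in octave 4
Result = F4


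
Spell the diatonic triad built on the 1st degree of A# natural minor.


Reasoning:
A# natural minor scale: A# B# C# D# E# F# G#
Diatonic triad on degree 1 stacks scale notes 1, 3, 5: A# C# E#
A#→C# = 3 semitones; A#→E# = 7 semitones → minor triad
= A# C# E# (minor)


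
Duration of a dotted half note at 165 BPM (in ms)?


One quarter-note beat = 60000 / BPM = 60000 / 165 ms
Dotted half note = 3 × quarter note
Duration = 3 × 60000 / 165 = 180000 / 165
= 1090.9 ms


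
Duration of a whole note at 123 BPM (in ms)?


Let's work it out.
One quarter-note beat = 60000 / BPM = 60000 / 123 ms
Whole note = 4 × quarter note
Duration = 4 × 60000 / 123 = 240000 / 123
= 1951.2 ms


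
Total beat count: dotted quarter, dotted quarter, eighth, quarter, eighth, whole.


Working:
Beat values:
  dotted quarter = 1.5 beats
  dotted quarter = 1.5 beats
  eighth = 0.5 beats
  quarter = 1 beat
  eighth = 0.5 beats
  whole = 4 beats
Sum = 1.5 + 1.5 + 0.5 + 1 + 0.5 + 4
= 9 beats


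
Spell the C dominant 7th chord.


Dominant 7th chord = root + major 3rd + perfect 5th + minor 7th
Seventh chords stack in thirds, so the letter names are C-E-G-B
Root: C
Major 3rd above C: E
Perfect 5th above C: G
Minor 7th above C: Bb
Chord = C E G Bb


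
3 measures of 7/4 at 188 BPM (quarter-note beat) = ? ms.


Let's work it out.
Quarter-note beat duration = 60000 / 188 ms
Beats per measure (7/4) = 7
One measure = 7 × 60000 / 188 = 420000 / 188 ms
3 measures = 3 × 420000 / 188 = 1260000 / 188
= 6702.1 ms


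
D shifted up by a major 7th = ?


Reasoning:
major 7th: 7 letter names, 11 semitones
Letter: D + 6 → C
Pitch: D + 11 semitones, spelled as a C → C#
= C#


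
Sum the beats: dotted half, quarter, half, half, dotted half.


Beat values:
  dotted half = 3 beats
  quarter = 1 beat
  half = 2 beats
  half = 2 beats
  dotted half = 3 beats
Sum = 3 + 1 + 2 + 2 + 3
= 11 beats


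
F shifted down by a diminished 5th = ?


Working:
diminished 5th: 5 letter names, 6 semitones
Letter: F - 4 → B
Pitch: F - 6 semitones, spelled as a B → B
= B


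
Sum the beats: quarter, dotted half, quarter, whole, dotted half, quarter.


Let's work it out.
Beat values:
  quarter = 1 beat
  dotted half = 3 beats
  quarter = 1 beat
  whole = 4 beats
  dotted half = 3 beats
  quarter = 1 beat
Sum = 1 + 3 + 1 + 4 + 3 + 1
= 13 beats


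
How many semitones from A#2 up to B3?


Absolute semitone position = octave×12 + chromatic position
A#2: 2×12 + 10 = 34
B3: 3×12 + 11 = 47
Difference = 47 - 34 = 13
= 13 semitones


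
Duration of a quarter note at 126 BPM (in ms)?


One quarter-note beat = 60000 / BPM = 60000 / 126 ms
Duration = 60000 / 126
= 476.2 ms


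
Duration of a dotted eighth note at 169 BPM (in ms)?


Step by step:
One quarter-note beat = 60000 / BPM = 60000 / 169 ms
Dotted eighth note = 3/4 × quarter note
Duration = 3/4 × 60000 / 169 = 45000 / 169
= 266.3 ms


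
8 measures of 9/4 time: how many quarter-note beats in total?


Let's work it out.
Time signature 9/4: the bottom number 4 means the quarter note gets one count
The top number 9 means 9 quarter-note beats per measure
Total = 9 × 8 measures
= 72 quarter-note beats


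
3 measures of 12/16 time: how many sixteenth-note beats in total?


Step by step:
Time signature 12/16: the bottom number 16 means the sixteenth note gets one count
The top number 12 means 12 sixteenth-note beats per measure
Total = 12 × 3 measures
= 36 sixteenth-note beats


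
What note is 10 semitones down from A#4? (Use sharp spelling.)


Let's work it out.
A#4: chromatic position 10 in octave 4 → absolute = 4×12 + 10 = 58
Transpose down 10: 58 - 10 = 48
48 = 4×12 + 0 → C in octave 4
Result = C4


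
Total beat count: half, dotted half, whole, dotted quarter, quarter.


Working:
Beat values:
  half = 2 beats
  dotted half = 3 beats
  whole = 4 beats
  dotted quarter = 1.5 beats
  quarter = 1 beat
Sum = 2 + 3 + 4 + 1.5 + 1
= 11.5 beats


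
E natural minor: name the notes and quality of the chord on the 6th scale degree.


Step by step:
E natural minor scale: E F# G A B C D
Diatonic triad on degree 6 stacks scale notes 6, 1, 3: C E G
C→E = 4 semitones; C→G = 7 semitones → major triad
= C E G (major)


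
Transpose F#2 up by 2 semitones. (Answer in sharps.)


F#2: chromatic position 6 in octave 2 → absolute = 2×12 + 6 = 30
Transpose up 2: 30 + 2 = 32
32 = 2×12 + 8 → G# in octave 2
Result = G#2


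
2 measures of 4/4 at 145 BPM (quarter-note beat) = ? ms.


Reasoning:
Quarter-note beat duration = 60000 / 145 ms
Beats per measure (4/4) = 4
One measure = 4 × 60000 / 145 = 240000 / 145 ms
2 measures = 2 × 240000 / 145 = 480000 / 145
= 3310.3 ms


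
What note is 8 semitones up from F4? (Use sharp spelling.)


Let's work it out.
F4: chromatic position 5 in octave 4 → absolute = 4×12 + 5 = 53
Transpose up 8: 53 + 8 = 61
61 = 5×12 + 1 → C# in octave 5
Result = C#5


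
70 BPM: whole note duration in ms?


Working:
One quarter-note beat = 60000 / BPM = 60000 / 70 ms
Whole note = 4 × quarter note
Duration = 4 × 60000 / 70 = 240000 / 70
= 3428.6 ms


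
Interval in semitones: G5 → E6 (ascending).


Working:
Absolute semitone position = octave×12 + chromatic position
G5: 5×12 + 7 = 67
E6: 6×12 + 4 = 76
Difference = 76 - 67 = 9
= 9 semitones


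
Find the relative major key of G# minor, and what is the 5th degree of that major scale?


The relative major shares the key signature and is a minor 3rd above the minor tonic
A minor 3rd above G# is B
→ relative major of G# minor is B major
B major scale: B C# D# E F# G# A#
= B major; 5th degree = F#


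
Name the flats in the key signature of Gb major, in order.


Flat major keys: C(0), F(1), Bb(2), Eb(3), Ab(4), Db(5), Gb(6), Cb(7)
Gb major has 6 flats
Order of flats: Bb Eb Ab Db Gb Cb Fb → first 6: Bb, Eb, Ab, Db, Gb, Cb
= Bb, Eb, Ab, Db, Gb, Cb


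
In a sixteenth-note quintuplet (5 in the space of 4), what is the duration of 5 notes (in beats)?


Quintuplet: 5 notes occupy the space of 4 sixteenth notes
Space = 4 × 1/4 = 1 beat
Each quintuplet note = 1 / 5 = 1/5 beats
5 notes = 5 × 1/5 = 1
= 1 beat


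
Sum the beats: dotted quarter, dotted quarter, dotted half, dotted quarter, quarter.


Beat values:
  dotted quarter = 1.5 beats
  dotted quarter = 1.5 beats
  dotted half = 3 beats
  dotted quarter = 1.5 beats
  quarter = 1 beat
Sum = 1.5 + 1.5 + 3 + 1.5 + 1
= 8.5 beats


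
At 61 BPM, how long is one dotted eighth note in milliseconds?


One quarter-note beat = 60000 / BPM = 60000 / 61 ms
Dotted eighth note = 3/4 × quarter note
Duration = 3/4 × 60000 / 61 = 45000 / 61
= 737.7 ms


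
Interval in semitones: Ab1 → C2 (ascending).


Let's work it out.
Absolute semitone position = octave×12 + chromatic position
Ab1: 1×12 + 8 = 20
C2: 2×12 + 0 = 24
Difference = 24 - 20 = 4
= 4 semitones


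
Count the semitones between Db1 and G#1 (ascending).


Absolute semitone position = octave×12 + chromatic position
Db1: 1×12 + 1 = 13
G#1: 1×12 + 8 = 20
Difference = 20 - 13 = 7
= 7 semitones


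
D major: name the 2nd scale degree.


Working:
Major scale pattern: W-W-H-W-W-W-H (2-2-1-2-2-2-1 semitones)
Starting from D:
  D + 2 semitones → E
  E + 2 semitones → F#
  F# + 1 semitone → G
  G + 2 semitones → A
  A + 2 semitones → B
  B + 2 semitones → C#
  C# + 1 semitone → D
Scale: D E F# G A B C#
Degree 2 = E


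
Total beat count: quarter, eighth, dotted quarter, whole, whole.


Let's work it out.
Beat values:
  quarter = 1 beat
  eighth = 0.5 beats
  dotted quarter = 1.5 beats
  whole = 4 beats
  whole = 4 beats
Sum = 1 + 0.5 + 1.5 + 4 + 4
= 11 beats


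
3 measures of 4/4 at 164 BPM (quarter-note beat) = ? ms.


Quarter-note beat duration = 60000 / 164 ms
Beats per measure (4/4) = 4
One measure = 4 × 60000 / 164 = 240000 / 164 ms
3 measures = 3 × 240000 / 164 = 720000 / 164
= 4390.2 ms


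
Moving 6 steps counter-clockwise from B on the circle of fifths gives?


Solution.
Each counter-clockwise step moves down a perfect 5th (= up a perfect 4th)
From B: B → E → A → D → G → C → F
= F


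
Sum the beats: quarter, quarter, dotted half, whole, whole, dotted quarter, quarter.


Solution.
Beat values:
  quarter = 1 beat
  quarter = 1 beat
  dotted half = 3 beats
  whole = 4 beats
  whole = 4 beats
  dotted quarter = 1.5 beats
  quarter = 1 beat
Sum = 1 + 1 + 3 + 4 + 4 + 1.5 + 1
= 15.5 beats


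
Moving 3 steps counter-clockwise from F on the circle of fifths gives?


Reasoning:
Each counter-clockwise step moves down a perfect 5th (= up a perfect 4th)
From F: F → Bb → Eb → Ab
= Ab


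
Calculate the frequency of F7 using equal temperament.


f = 440 × 2^(n/12) where n = semitones from A4
F7: 32 semitones from A4
f = 440 × 2^(32/12)
f = 2793.83 Hz


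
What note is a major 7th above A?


Solution.
A 7th spans 7 letter names, so from A we land on G
A major 7th = 11 semitones above A
Spell G at that pitch: G#
= G#


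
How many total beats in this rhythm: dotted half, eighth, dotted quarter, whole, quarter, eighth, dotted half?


Working:
Beat values:
  dotted half = 3 beats
  eighth = 0.5 beats
  dotted quarter = 1.5 beats
  whole = 4 beats
  quarter = 1 beat
  eighth = 0.5 beats
  dotted half = 3 beats
Sum = 3 + 0.5 + 1.5 + 4 + 1 + 0.5 + 3
= 13.5 beats


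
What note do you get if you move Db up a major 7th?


Let's work it out.
major 7th: 7 letter names, 11 semitones
Letter: D + 6 → C
Pitch: Db + 11 semitones, spelled as a C → C
= C


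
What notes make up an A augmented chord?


Let's work it out.
Augmented triad = root + major 3rd (4 semitones) + augmented 5th (8 semitones)
A triad on A stacks thirds, so the chord tones use letter names A-C-E
Root: A
Major 3rd above A: C#
Augmented 5th above A: E#
Chord = A C# E#


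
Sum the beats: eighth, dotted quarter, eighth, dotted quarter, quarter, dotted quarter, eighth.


Working:
Beat values:
  eighth = 0.5 beats
  dotted quarter = 1.5 beats
  eighth = 0.5 beats
  dotted quarter = 1.5 beats
  quarter = 1 beat
  dotted quarter = 1.5 beats
  eighth = 0.5 beats
Sum = 0.5 + 1.5 + 0.5 + 1.5 + 1 + 1.5 + 0.5
= 7 beats


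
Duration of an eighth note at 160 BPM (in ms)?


One quarter-note beat = 60000 / BPM = 60000 / 160 ms
Eighth note = 1/2 × quarter note
Duration = 1/2 × 60000 / 160 = 30000 / 160
= 187.5 ms


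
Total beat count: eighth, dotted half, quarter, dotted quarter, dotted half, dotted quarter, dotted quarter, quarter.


Step by step:
Beat values:
  eighth = 0.5 beats
  dotted half = 3 beats
  quarter = 1 beat
  dotted quarter = 1.5 beats
  dotted half = 3 beats
  dotted quarter = 1.5 beats
  dotted quarter = 1.5 beats
  quarter = 1 beat
Sum = 0.5 + 3 + 1 + 1.5 + 3 + 1.5 + 1.5 + 1
= 13 beats


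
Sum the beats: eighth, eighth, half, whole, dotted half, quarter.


Beat values:
  eighth = 0.5 beats
  eighth = 0.5 beats
  half = 2 beats
  whole = 4 beats
  dotted half = 3 beats
  quarter = 1 beat
Sum = 0.5 + 0.5 + 2 + 4 + 3 + 1
= 11 beats


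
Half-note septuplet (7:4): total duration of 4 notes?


Septuplet: 7 notes occupy the space of 4 half notes
Space = 4 × 2 = 8 beats
Each septuplet note = 8 / 7 = 8/7 beats
4 notes = 4 × 8/7 = 32/7
= 32/7 beats


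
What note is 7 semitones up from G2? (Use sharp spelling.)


Working:
G2: chromatic position 7 in octave 2 → absolute = 2×12 + 7 = 31
Transpose up 7: 31 + 7 = 38
38 = 3×12 + 2 → D in octave 3
Result = D3


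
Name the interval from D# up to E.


Letter names: D → E spans 2 letter names → a 2nd
Semitones: D# → E = 1 half-step
A 2nd of 1 semitone is a minor 2nd
= minor 2nd


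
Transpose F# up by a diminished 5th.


Working:
diminished 5th: 5 letter names, 6 semitones
Letter: F + 4 → C
Pitch: F# + 6 semitones, spelled as a C → C
= C


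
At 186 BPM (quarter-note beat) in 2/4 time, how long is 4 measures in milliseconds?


Quarter-note beat duration = 60000 / 186 ms
Beats per measure (2/4) = 2
One measure = 2 × 60000 / 186 = 120000 / 186 ms
4 measures = 4 × 120000 / 186 = 480000 / 186
= 2580.6 ms


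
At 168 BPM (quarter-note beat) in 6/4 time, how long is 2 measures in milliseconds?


Solution.
Quarter-note beat duration = 60000 / 168 ms
Beats per measure (6/4) = 6
One measure = 6 × 60000 / 168 = 360000 / 168 ms
2 measures = 2 × 360000 / 168 = 720000 / 168
= 4285.7 ms


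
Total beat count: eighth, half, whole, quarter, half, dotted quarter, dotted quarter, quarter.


Solution.
Beat values:
  eighth = 0.5 beats
  half = 2 beats
  whole = 4 beats
  quarter = 1 beat
  half = 2 beats
  dotted quarter = 1.5 beats
  dotted quarter = 1.5 beats
  quarter = 1 beat
Sum = 0.5 + 2 + 4 + 1 + 2 + 1.5 + 1.5 + 1
= 13.5 beats


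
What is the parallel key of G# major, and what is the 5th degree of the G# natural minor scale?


Reasoning:
Parallel keys share the same tonic but differ in mode
G# major → parallel is G# minor
G# natural minor scale: G# A# B C# D# E F#
= G# minor; 5th degree = D#


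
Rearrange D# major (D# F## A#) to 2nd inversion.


Reasoning:
Root position: D# F## A#
2nd inversion: move root and 3rd up an octave
Bass note: A#
Notes (bottom to top) = A# D# F##


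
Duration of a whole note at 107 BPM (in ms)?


One quarter-note beat = 60000 / BPM = 60000 / 107 ms
Whole note = 4 × quarter note
Duration = 4 × 60000 / 107 = 240000 / 107
= 2243.0 ms


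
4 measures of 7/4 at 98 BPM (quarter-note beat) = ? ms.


Reasoning:
Quarter-note beat duration = 60000 / 98 ms
Beats per measure (7/4) = 7
One measure = 7 × 60000 / 98 = 420000 / 98 ms
4 measures = 4 × 420000 / 98 = 1680000 / 98
= 17142.9 ms


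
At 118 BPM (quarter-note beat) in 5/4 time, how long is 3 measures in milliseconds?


Working:
Quarter-note beat duration = 60000 / 118 ms
Beats per measure (5/4) = 5
One measure = 5 × 60000 / 118 = 300000 / 118 ms
3 measures = 3 × 300000 / 118 = 900000 / 118
= 7627.1 ms


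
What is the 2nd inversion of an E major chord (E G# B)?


Step by step:
Root position: E G# B
2nd inversion: move root and 3rd up an octave
Bass note: B
Notes (bottom to top) = B E G#


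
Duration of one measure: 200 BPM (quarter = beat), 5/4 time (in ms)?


Step by step:
Quarter-note beat duration = 60000 / 200 ms
Beats per measure (5/4) = 5
One measure = 5 × 60000 / 200 = 300000 / 200 ms
= 1500.0 ms


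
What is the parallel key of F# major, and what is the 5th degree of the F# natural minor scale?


Step by step:
Parallel keys share the same tonic but differ in mode
F# major → parallel is F# minor
F# natural minor scale: F# G# A B C# D E
= F# minor; 5th degree = C#


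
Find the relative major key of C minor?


Reasoning:
The relative major shares the key signature and is a minor 3rd above the minor tonic
A minor 3rd above C is Eb
→ relative major of C minor is Eb major
= Eb major


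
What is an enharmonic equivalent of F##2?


Reasoning:
Enharmonic notes sound the same pitch but are spelled with different letter names
F## and G name the same pitch class
= G2


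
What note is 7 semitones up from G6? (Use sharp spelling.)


Step by step:
G6: chromatic position 7 in octave 6 → absolute = 6×12 + 7 = 79
Transpose up 7: 79 + 7 = 86
86 = 7×12 + 2 → D in octave 7
Result = D7


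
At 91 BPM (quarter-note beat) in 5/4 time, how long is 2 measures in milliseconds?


Working:
Quarter-note beat duration = 60000 / 91 ms
Beats per measure (5/4) = 5
One measure = 5 × 60000 / 91 = 300000 / 91 ms
2 measures = 2 × 300000 / 91 = 600000 / 91
= 6593.4 ms


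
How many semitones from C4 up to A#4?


Step by step:
Absolute semitone position = octave×12 + chromatic position
C4: 4×12 + 0 = 48
A#4: 4×12 + 10 = 58
Difference = 58 - 48 = 10
= 10 semitones


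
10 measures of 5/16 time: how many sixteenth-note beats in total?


Time signature 5/16: the bottom number 16 means the sixteenth note gets one count
The top number 5 means 5 sixteenth-note beats per measure
Total = 5 × 10 measures
= 50 sixteenth-note beats


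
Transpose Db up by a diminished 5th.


diminished 5th: 5 letter names, 6 semitones
Letter: D + 4 → A
Pitch: Db + 6 semitones, spelled as an A → Abb
= Abb


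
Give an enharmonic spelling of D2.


Let's work it out.
Enharmonic notes sound the same pitch but are spelled with different letter names
D and Ebb name the same pitch class
= Ebb2


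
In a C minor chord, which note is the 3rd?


Reasoning:
Minor triad = root + minor 3rd (3 semitones) + perfect 5th (7 semitones)
A triad on C stacks thirds, so the chord tones use letter names C-E-G
Root: C
Minor 3rd above C: Eb
Perfect 5th above C: G
The 3rd = Eb


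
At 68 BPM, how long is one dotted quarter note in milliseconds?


One quarter-note beat = 60000 / BPM = 60000 / 68 ms
Dotted quarter note = 3/2 × quarter note
Duration = 3/2 × 60000 / 68 = 90000 / 68
= 1323.5 ms


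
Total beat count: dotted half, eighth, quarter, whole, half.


Beat values:
  dotted half = 3 beats
  eighth = 0.5 beats
  quarter = 1 beat
  whole = 4 beats
  half = 2 beats
Sum = 3 + 0.5 + 1 + 4 + 2
= 10.5 beats


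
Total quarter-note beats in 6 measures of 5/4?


Step by step:
Time signature 5/4: the bottom number 4 means the quarter note gets one count
The top number 5 means 5 quarter-note beats per measure
Total = 5 × 6 measures
= 30 quarter-note beats


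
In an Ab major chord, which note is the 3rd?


Reasoning:
Major triad = root + major 3rd (4 semitones) + perfect 5th (7 semitones)
A triad on Ab stacks thirds, so the chord tones use letter names A-C-E
Root: Ab
Major 3rd above Ab: C
Perfect 5th above Ab: Eb
The 3rd = C
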